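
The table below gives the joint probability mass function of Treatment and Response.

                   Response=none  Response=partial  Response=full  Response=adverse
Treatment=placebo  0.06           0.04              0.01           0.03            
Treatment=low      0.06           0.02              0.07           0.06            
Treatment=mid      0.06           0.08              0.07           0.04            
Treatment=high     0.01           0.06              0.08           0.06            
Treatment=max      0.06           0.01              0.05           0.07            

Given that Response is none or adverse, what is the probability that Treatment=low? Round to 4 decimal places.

P(Response=none) = 0.06 + 0.06 + 0.06 + 0.01 + 0.06 = 0.25.
P(Response=adverse) = 0.03 + 0.06 + 0.04 + 0.06 + 0.07 = 0.26.
P(Response ∈ {none, adverse}) = 0.25 + 0.26 = 0.51; P(Treatment=low, Response ∈ {none, adverse}) = 0.06 + 0.06 = 0.12.
P(Treatment=low | Response ∈ {none, adverse}) = 0.12/0.51 = 0.2353.

0.2353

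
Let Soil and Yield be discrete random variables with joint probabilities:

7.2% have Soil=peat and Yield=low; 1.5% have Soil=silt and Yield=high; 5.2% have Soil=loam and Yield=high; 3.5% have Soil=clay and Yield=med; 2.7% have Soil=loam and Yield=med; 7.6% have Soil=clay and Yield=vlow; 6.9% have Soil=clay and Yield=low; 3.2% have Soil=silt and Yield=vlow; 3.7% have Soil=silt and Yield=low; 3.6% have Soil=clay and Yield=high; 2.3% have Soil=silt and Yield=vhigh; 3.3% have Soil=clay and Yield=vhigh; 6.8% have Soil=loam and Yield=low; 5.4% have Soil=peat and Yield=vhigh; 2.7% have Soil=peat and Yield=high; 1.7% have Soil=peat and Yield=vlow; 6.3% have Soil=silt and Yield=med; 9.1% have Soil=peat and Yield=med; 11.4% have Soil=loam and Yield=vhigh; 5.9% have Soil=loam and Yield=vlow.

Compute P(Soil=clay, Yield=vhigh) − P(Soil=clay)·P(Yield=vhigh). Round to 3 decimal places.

-0.023

P(Soil=clay) = 0.076 + 0.069 + 0.035 + 0.036 + 0.033 = 0.249.
P(Yield=vhigh) = 0.114 + 0.033 + 0.023 + 0.054 = 0.224.
P(Soil=clay, Yield=vhigh) − P(Soil=clay)P(Yield=vhigh) = 0.033 − 0.249×0.224 = -0.023.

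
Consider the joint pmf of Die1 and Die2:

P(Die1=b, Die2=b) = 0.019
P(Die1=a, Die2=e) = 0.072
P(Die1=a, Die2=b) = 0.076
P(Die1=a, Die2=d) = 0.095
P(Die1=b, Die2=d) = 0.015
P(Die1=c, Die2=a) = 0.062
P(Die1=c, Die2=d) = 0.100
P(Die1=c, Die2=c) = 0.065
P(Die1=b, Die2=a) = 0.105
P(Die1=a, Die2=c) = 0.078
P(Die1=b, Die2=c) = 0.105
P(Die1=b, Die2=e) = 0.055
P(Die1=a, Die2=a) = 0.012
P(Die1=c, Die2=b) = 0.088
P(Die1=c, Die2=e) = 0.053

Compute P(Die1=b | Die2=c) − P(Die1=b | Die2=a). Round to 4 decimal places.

P(Die2=c) = 0.078 + 0.105 + 0.065 = 0.248; P(Die1=b | Die2=c) = 0.105/0.248 = 0.42339.
P(Die2=a) = 0.012 + 0.105 + 0.062 = 0.179; P(Die1=b | Die2=a) = 0.105/0.179 = 0.58659.
Difference = -0.1632.

-0.1632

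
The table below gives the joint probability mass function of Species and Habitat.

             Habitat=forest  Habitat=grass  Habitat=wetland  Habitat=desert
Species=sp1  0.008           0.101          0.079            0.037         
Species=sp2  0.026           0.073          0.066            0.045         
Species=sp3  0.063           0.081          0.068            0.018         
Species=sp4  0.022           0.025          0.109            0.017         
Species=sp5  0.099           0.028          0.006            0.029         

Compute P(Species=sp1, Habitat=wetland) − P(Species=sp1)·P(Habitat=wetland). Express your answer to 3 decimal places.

0.005

P(Species=sp1) = 0.008 + 0.101 + 0.079 + 0.037 = 0.225.
P(Habitat=wetland) = 0.079 + 0.066 + 0.068 + 0.109 + 0.006 = 0.328.
P(Species=sp1, Habitat=wetland) − P(Species=sp1)P(Habitat=wetland) = 0.079 − 0.225×0.328 = 0.005.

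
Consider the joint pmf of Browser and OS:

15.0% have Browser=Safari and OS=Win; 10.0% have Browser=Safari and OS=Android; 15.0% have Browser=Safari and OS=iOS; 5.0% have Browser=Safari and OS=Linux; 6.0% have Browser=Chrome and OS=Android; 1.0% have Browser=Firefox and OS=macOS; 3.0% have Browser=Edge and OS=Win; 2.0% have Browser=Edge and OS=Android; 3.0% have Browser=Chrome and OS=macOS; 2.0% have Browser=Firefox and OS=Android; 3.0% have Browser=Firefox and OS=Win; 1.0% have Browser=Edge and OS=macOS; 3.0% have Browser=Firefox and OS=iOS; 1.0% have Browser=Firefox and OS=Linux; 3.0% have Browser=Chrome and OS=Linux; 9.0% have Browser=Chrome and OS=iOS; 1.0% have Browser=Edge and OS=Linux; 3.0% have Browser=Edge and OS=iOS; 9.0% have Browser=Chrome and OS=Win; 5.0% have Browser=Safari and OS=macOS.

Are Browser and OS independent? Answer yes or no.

Every cell satisfies P(Browser,OS) = P(Browser)·P(OS). For instance P(Browser=Chrome) = 0.300, P(OS=Linux) = 0.100, and 0.300×0.100 = 0.030 matches the joint entry. So Browser and OS are independent.

yes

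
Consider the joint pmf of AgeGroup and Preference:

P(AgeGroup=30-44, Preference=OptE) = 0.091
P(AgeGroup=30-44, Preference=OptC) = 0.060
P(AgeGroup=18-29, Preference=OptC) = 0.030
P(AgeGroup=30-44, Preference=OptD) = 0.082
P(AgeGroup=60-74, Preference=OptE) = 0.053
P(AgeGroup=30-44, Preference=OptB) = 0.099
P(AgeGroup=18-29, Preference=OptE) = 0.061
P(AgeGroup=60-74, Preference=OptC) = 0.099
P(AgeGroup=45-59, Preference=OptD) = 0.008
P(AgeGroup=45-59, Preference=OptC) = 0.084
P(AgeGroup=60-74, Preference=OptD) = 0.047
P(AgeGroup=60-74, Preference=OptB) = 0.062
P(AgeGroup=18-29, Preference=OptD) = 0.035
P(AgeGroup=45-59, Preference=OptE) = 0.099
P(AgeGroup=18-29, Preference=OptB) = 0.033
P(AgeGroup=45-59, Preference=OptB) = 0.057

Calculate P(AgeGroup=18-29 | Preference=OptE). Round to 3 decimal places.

0.201

P(Preference=OptE) = 0.061 + 0.091 + 0.099 + 0.053 = 0.304.
P(AgeGroup=18-29 | Preference=OptE) = 0.061/0.304 = 0.201.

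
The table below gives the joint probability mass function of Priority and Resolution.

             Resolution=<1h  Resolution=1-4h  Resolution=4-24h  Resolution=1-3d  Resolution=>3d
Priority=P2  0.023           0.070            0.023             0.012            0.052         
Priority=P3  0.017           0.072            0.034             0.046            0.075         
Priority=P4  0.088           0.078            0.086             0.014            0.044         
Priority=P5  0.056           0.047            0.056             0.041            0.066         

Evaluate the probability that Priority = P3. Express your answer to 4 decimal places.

0.2440

P(Priority=P3) = 0.017 + 0.072 + 0.034 + 0.046 + 0.075 = 0.244.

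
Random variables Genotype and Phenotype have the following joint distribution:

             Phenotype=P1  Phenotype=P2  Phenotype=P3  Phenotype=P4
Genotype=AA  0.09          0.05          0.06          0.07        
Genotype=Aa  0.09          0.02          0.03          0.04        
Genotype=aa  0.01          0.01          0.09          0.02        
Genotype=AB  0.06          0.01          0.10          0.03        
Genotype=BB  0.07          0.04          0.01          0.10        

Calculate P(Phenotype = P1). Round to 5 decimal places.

P(Phenotype=P1) = 0.09 + 0.09 + 0.01 + 0.06 + 0.07 = 0.32.

0.32000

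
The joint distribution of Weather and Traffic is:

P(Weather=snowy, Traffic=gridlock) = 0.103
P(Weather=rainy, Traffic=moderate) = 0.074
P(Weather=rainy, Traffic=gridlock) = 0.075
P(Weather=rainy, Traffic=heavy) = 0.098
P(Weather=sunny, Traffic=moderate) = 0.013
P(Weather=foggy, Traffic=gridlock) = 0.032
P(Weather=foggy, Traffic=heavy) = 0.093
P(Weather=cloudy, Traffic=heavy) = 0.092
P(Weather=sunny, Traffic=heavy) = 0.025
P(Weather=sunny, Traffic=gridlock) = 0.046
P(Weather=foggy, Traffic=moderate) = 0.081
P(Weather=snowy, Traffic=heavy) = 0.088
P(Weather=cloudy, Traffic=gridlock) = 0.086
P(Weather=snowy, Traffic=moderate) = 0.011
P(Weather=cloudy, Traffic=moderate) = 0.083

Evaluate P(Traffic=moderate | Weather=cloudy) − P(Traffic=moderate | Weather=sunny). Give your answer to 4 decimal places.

0.1632

P(Weather=cloudy) = 0.083 + 0.092 + 0.086 = 0.261; P(Traffic=moderate | Weather=cloudy) = 0.083/0.261 = 0.31801.
P(Weather=sunny) = 0.013 + 0.025 + 0.046 = 0.084; P(Traffic=moderate | Weather=sunny) = 0.013/0.084 = 0.15476.
Difference = 0.1632.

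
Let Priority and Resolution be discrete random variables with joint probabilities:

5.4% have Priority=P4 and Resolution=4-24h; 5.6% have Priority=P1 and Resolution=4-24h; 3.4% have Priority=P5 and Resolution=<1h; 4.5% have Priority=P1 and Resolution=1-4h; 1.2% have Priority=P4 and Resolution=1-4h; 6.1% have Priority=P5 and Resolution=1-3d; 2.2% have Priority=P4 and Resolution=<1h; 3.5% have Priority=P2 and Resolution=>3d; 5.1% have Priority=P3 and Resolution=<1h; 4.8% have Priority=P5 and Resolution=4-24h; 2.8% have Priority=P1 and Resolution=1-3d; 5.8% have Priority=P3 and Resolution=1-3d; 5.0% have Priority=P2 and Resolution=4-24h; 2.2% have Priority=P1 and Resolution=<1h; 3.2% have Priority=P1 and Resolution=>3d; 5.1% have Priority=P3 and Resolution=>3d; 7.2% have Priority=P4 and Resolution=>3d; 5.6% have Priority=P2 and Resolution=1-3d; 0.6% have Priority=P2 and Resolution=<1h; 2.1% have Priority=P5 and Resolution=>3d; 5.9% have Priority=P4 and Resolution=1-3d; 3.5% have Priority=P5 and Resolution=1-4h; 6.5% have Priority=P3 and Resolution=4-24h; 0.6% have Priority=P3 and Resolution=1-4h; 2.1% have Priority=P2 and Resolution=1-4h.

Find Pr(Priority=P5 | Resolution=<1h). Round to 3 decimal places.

0.252

P(Resolution=<1h) = 0.022 + 0.006 + 0.051 + 0.022 + 0.034 = 0.135.
P(Priority=P5 | Resolution=<1h) = 0.034/0.135 = 0.252.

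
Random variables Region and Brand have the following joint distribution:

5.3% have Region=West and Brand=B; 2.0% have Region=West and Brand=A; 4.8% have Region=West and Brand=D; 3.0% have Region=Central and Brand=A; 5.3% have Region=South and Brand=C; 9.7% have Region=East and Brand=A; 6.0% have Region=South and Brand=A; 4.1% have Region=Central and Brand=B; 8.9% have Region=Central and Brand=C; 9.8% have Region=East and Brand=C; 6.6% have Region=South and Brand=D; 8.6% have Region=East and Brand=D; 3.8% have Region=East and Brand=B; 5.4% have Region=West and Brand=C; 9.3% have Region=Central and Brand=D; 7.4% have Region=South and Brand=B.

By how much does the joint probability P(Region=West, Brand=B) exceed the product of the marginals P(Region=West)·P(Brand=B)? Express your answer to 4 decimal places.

0.0170

P(Region=West) = 0.020 + 0.053 + 0.054 + 0.048 = 0.175.
P(Brand=B) = 0.074 + 0.038 + 0.053 + 0.041 = 0.206.
P(Region=West, Brand=B) − P(Region=West)P(Brand=B) = 0.053 − 0.175×0.206 = 0.0170.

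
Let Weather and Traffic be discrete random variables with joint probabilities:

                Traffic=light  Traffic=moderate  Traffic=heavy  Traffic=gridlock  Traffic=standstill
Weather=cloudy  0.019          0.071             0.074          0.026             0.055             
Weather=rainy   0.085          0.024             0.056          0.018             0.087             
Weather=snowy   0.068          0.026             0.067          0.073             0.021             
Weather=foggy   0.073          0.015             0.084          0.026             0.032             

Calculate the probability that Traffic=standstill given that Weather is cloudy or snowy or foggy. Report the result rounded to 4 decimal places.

P(Weather=cloudy) = 0.019 + 0.071 + 0.074 + 0.026 + 0.055 = 0.245.
P(Weather=snowy) = 0.068 + 0.026 + 0.067 + 0.073 + 0.021 = 0.255.
P(Weather=foggy) = 0.073 + 0.015 + 0.084 + 0.026 + 0.032 = 0.230.
P(Weather ∈ {cloudy, snowy, foggy}) = 0.245 + 0.255 + 0.230 = 0.730; P(Traffic=standstill, Weather ∈ {cloudy, snowy, foggy}) = 0.055 + 0.021 + 0.032 = 0.108.
P(Traffic=standstill | Weather ∈ {cloudy, snowy, foggy}) = 0.108/0.730 = 0.1479.

0.1479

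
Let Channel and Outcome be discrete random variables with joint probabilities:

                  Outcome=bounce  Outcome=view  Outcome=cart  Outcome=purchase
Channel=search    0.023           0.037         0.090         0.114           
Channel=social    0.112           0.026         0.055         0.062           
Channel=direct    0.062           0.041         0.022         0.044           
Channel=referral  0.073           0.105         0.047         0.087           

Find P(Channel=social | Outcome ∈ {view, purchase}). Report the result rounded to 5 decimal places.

0.17054

P(Outcome=view) = 0.037 + 0.026 + 0.041 + 0.105 = 0.209.
P(Outcome=purchase) = 0.114 + 0.062 + 0.044 + 0.087 = 0.307.
P(Outcome ∈ {view, purchase}) = 0.209 + 0.307 = 0.516; P(Channel=social, Outcome ∈ {view, purchase}) = 0.026 + 0.062 = 0.088.
P(Channel=social | Outcome ∈ {view, purchase}) = 0.088/0.516 = 0.17054.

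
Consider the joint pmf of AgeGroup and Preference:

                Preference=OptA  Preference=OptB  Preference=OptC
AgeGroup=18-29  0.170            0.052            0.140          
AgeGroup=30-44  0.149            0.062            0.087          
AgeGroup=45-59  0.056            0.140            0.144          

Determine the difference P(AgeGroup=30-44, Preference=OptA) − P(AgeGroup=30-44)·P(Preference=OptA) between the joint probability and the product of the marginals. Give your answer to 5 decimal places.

0.03725

P(AgeGroup=30-44) = 0.149 + 0.062 + 0.087 = 0.298.
P(Preference=OptA) = 0.170 + 0.149 + 0.056 = 0.375.
P(AgeGroup=30-44, Preference=OptA) − P(AgeGroup=30-44)P(Preference=OptA) = 0.149 − 0.298×0.375 = 0.03725.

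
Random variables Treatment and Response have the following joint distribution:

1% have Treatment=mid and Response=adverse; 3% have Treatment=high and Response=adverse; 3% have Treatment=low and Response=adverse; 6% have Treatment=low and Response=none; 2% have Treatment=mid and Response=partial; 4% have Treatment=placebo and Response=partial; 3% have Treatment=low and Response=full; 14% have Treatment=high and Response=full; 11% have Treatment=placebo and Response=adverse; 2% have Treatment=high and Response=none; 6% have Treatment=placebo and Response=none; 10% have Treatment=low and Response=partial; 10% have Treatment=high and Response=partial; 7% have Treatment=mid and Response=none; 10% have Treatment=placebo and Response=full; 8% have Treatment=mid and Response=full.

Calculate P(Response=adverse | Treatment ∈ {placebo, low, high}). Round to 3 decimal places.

0.207

P(Treatment=placebo) = 0.06 + 0.04 + 0.10 + 0.11 = 0.31.
P(Treatment=low) = 0.06 + 0.10 + 0.03 + 0.03 = 0.22.
P(Treatment=high) = 0.02 + 0.10 + 0.14 + 0.03 = 0.29.
P(Treatment ∈ {placebo, low, high}) = 0.31 + 0.22 + 0.29 = 0.82; P(Response=adverse, Treatment ∈ {placebo, low, high}) = 0.11 + 0.03 + 0.03 = 0.17.
P(Response=adverse | Treatment ∈ {placebo, low, high}) = 0.17/0.82 = 0.207.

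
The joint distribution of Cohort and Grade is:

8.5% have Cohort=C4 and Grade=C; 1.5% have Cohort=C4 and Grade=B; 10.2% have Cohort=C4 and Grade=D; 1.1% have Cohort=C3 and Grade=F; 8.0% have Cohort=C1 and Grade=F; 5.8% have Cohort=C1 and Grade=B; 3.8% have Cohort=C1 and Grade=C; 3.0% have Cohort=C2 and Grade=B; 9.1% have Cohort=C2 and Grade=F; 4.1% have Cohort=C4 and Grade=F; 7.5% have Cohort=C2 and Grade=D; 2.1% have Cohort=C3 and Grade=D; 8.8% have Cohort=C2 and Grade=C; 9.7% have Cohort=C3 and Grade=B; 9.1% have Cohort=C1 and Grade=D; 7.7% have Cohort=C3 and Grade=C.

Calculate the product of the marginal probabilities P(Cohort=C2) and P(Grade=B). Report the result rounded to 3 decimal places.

0.057

P(Cohort=C2) = 0.030 + 0.088 + 0.075 + 0.091 = 0.284.
P(Grade=B) = 0.058 + 0.030 + 0.097 + 0.015 = 0.200.
Product: 0.284 × 0.200 = 0.057.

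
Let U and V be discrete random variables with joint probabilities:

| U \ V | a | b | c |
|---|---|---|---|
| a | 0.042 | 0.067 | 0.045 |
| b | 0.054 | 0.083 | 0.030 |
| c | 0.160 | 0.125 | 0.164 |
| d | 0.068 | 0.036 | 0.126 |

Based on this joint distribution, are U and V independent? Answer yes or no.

no

P(U=d) = 0.230 and P(V=c) = 0.365, so their product is 0.08395, but P(U=d, V=c) = 0.126. Since these differ, U and V are not independent.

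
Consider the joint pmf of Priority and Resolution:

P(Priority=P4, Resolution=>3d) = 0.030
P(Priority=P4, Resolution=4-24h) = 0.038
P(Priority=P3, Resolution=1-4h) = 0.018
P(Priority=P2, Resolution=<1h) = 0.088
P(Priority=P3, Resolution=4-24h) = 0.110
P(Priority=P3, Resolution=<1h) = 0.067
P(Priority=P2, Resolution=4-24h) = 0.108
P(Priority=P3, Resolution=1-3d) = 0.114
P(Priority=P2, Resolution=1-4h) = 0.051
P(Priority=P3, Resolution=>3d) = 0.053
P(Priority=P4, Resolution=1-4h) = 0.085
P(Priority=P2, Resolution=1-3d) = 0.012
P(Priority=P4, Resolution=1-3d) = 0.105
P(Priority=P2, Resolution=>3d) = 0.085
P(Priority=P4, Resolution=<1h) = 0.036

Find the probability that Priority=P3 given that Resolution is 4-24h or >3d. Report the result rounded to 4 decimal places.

P(Resolution=4-24h) = 0.108 + 0.110 + 0.038 = 0.256.
P(Resolution=>3d) = 0.085 + 0.053 + 0.030 = 0.168.
P(Resolution ∈ {4-24h, >3d}) = 0.256 + 0.168 = 0.424; P(Priority=P3, Resolution ∈ {4-24h, >3d}) = 0.110 + 0.053 = 0.163.
P(Priority=P3 | Resolution ∈ {4-24h, >3d}) = 0.163/0.424 = 0.3844.

0.3844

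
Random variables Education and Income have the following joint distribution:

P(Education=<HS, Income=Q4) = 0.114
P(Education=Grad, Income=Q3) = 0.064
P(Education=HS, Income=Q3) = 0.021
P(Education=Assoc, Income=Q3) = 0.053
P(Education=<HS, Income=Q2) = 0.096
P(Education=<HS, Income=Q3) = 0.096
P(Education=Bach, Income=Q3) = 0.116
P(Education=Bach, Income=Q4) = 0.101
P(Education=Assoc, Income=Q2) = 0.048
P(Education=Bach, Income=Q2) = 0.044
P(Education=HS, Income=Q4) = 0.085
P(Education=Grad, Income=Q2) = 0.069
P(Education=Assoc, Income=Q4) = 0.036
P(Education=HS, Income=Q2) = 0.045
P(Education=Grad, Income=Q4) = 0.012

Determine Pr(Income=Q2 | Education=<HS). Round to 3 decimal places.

0.314

P(Education=<HS) = 0.096 + 0.096 + 0.114 = 0.306.
P(Income=Q2 | Education=<HS) = 0.096/0.306 = 0.314.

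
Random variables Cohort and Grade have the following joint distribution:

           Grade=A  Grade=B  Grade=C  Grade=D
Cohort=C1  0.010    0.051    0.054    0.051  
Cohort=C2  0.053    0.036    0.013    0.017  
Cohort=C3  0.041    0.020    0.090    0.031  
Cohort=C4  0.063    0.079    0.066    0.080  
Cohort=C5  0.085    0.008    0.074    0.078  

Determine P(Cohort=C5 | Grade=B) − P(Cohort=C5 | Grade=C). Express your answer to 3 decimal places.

-0.208

P(Grade=B) = 0.051 + 0.036 + 0.020 + 0.079 + 0.008 = 0.194; P(Cohort=C5 | Grade=B) = 0.008/0.194 = 0.0412.
P(Grade=C) = 0.054 + 0.013 + 0.090 + 0.066 + 0.074 = 0.297; P(Cohort=C5 | Grade=C) = 0.074/0.297 = 0.2492.
Difference = -0.208.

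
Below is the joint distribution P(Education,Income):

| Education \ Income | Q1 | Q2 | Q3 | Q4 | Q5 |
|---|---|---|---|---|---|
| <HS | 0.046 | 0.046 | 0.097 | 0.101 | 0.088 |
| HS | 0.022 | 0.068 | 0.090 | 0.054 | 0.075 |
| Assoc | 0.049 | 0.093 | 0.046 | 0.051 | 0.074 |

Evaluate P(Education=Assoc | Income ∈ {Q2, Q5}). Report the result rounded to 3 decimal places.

P(Income=Q2) = 0.046 + 0.068 + 0.093 = 0.207.
P(Income=Q5) = 0.088 + 0.075 + 0.074 = 0.237.
P(Income ∈ {Q2, Q5}) = 0.207 + 0.237 = 0.444; P(Education=Assoc, Income ∈ {Q2, Q5}) = 0.093 + 0.074 = 0.167.
P(Education=Assoc | Income ∈ {Q2, Q5}) = 0.167/0.444 = 0.376.

0.376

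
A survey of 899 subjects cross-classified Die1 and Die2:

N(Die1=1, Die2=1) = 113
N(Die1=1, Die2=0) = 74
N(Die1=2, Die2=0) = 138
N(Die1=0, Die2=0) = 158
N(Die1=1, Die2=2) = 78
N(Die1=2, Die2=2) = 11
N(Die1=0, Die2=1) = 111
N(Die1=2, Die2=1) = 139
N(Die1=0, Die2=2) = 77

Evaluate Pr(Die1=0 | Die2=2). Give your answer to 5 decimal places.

Total with Die2=2: 77 + 78 + 11 = 166.
P(Die1=0 | Die2=2) = 77/166 = 0.46386.

0.46386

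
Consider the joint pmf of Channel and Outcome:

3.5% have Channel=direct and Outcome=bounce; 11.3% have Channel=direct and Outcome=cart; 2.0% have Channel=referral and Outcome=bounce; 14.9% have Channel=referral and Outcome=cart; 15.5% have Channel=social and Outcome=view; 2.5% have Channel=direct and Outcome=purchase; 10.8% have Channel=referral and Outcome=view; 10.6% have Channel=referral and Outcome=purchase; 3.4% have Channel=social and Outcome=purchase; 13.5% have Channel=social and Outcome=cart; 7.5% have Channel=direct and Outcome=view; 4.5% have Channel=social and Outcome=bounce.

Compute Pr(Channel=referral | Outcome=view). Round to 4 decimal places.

P(Outcome=view) = 0.155 + 0.075 + 0.108 = 0.338.
P(Channel=referral | Outcome=view) = 0.108/0.338 = 0.3195.

0.3195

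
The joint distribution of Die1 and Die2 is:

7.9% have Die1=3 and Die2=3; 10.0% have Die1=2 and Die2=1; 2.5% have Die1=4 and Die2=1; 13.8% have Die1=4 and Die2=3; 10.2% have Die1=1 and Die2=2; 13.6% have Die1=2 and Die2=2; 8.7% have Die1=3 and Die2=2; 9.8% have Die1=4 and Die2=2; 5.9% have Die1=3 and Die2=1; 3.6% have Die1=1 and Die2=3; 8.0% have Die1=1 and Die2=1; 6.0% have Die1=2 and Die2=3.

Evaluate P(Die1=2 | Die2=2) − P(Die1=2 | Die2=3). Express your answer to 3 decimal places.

0.130

P(Die2=2) = 0.102 + 0.136 + 0.087 + 0.098 = 0.423; P(Die1=2 | Die2=2) = 0.136/0.423 = 0.3215.
P(Die2=3) = 0.036 + 0.060 + 0.079 + 0.138 = 0.313; P(Die1=2 | Die2=3) = 0.060/0.313 = 0.1917.
Difference = 0.130.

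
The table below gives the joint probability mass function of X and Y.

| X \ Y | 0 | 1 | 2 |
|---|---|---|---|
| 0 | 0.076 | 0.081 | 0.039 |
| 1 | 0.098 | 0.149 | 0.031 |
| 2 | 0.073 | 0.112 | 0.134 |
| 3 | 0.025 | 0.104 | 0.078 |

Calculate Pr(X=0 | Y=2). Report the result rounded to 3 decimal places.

0.138

P(Y=2) = 0.039 + 0.031 + 0.134 + 0.078 = 0.282.
P(X=0 | Y=2) = 0.039/0.282 = 0.138.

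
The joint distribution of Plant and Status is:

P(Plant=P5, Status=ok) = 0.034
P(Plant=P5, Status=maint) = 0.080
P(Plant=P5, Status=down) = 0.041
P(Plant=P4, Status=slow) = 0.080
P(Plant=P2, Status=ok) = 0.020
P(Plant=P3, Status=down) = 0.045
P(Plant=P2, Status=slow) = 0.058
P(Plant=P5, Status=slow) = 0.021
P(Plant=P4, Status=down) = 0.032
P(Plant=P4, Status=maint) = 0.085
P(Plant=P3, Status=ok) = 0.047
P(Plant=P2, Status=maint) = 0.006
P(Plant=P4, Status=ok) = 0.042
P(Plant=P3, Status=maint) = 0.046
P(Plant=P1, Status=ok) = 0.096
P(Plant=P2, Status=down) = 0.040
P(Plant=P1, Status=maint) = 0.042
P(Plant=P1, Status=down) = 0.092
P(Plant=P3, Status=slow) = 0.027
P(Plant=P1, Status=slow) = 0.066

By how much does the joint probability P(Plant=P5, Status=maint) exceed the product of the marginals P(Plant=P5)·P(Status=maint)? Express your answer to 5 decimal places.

0.03442

P(Plant=P5) = 0.034 + 0.021 + 0.041 + 0.080 = 0.176.
P(Status=maint) = 0.042 + 0.006 + 0.046 + 0.085 + 0.080 = 0.259.
P(Plant=P5, Status=maint) − P(Plant=P5)P(Status=maint) = 0.080 − 0.176×0.259 = 0.03442.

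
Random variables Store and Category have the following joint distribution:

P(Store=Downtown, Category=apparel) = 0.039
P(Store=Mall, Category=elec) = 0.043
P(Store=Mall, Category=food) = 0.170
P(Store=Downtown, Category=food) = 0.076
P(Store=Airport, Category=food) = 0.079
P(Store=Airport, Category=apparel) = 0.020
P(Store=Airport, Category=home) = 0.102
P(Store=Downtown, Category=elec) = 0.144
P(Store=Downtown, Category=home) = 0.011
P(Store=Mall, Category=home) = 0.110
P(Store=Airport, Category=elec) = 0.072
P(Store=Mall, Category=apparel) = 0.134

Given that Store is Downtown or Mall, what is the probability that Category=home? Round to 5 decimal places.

P(Store=Downtown) = 0.076 + 0.039 + 0.144 + 0.011 = 0.270.
P(Store=Mall) = 0.170 + 0.134 + 0.043 + 0.110 = 0.457.
P(Store ∈ {Downtown, Mall}) = 0.270 + 0.457 = 0.727; P(Category=home, Store ∈ {Downtown, Mall}) = 0.011 + 0.110 = 0.121.
P(Category=home | Store ∈ {Downtown, Mall}) = 0.121/0.727 = 0.16644.

0.16644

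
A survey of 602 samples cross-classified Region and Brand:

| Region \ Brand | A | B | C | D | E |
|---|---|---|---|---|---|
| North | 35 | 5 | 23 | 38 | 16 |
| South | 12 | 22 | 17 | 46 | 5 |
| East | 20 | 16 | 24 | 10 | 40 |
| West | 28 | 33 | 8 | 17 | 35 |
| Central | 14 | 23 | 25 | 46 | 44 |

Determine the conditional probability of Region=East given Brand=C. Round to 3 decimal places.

0.247

Total with Brand=C: 23 + 17 + 24 + 8 + 25 = 97.
P(Region=East | Brand=C) = 24/97 = 0.247.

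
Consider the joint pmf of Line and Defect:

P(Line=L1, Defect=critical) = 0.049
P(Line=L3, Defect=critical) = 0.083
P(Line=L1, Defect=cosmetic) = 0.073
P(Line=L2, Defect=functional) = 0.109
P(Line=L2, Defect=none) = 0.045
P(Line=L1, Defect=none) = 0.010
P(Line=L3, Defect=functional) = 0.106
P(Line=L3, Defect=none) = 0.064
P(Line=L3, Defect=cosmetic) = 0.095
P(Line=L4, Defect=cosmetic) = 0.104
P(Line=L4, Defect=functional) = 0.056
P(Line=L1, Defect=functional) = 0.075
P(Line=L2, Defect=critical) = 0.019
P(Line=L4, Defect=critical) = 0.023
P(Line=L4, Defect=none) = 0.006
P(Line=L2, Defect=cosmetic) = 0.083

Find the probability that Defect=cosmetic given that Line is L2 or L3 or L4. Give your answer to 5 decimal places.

0.35561

P(Line=L2) = 0.045 + 0.083 + 0.109 + 0.019 = 0.256.
P(Line=L3) = 0.064 + 0.095 + 0.106 + 0.083 = 0.348.
P(Line=L4) = 0.006 + 0.104 + 0.056 + 0.023 = 0.189.
P(Line ∈ {L2, L3, L4}) = 0.256 + 0.348 + 0.189 = 0.793; P(Defect=cosmetic, Line ∈ {L2, L3, L4}) = 0.083 + 0.095 + 0.104 = 0.282.
P(Defect=cosmetic | Line ∈ {L2, L3, L4}) = 0.282/0.793 = 0.35561.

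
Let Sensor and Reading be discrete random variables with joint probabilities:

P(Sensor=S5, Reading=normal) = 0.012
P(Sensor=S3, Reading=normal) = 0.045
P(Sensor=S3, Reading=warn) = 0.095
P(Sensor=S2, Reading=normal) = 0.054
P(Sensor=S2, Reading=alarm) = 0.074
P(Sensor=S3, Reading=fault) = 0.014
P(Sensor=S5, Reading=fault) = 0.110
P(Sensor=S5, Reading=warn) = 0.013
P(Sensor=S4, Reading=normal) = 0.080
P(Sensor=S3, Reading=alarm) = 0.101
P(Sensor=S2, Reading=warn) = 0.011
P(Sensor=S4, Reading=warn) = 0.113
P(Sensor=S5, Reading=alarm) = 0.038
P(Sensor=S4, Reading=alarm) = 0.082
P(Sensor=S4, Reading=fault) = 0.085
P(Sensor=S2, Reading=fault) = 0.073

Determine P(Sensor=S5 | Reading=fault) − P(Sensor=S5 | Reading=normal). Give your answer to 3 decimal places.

P(Reading=fault) = 0.073 + 0.014 + 0.085 + 0.110 = 0.282; P(Sensor=S5 | Reading=fault) = 0.110/0.282 = 0.3901.
P(Reading=normal) = 0.054 + 0.045 + 0.080 + 0.012 = 0.191; P(Sensor=S5 | Reading=normal) = 0.012/0.191 = 0.0628.
Difference = 0.327.

0.327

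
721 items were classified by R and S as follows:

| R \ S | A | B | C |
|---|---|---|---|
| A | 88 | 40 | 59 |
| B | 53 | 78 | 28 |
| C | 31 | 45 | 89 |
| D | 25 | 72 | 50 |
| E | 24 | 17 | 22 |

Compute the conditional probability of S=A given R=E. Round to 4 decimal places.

Total with R=E: 24 + 17 + 22 = 63.
P(S=A | R=E) = 24/63 = 0.3810.

0.3810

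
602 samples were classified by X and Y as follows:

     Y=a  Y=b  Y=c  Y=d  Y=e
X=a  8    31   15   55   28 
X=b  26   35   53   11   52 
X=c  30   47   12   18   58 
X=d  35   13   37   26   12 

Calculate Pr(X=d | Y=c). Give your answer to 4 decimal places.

0.3162

Total with Y=c: 15 + 53 + 12 + 37 = 117.
P(X=d | Y=c) = 37/117 = 0.3162.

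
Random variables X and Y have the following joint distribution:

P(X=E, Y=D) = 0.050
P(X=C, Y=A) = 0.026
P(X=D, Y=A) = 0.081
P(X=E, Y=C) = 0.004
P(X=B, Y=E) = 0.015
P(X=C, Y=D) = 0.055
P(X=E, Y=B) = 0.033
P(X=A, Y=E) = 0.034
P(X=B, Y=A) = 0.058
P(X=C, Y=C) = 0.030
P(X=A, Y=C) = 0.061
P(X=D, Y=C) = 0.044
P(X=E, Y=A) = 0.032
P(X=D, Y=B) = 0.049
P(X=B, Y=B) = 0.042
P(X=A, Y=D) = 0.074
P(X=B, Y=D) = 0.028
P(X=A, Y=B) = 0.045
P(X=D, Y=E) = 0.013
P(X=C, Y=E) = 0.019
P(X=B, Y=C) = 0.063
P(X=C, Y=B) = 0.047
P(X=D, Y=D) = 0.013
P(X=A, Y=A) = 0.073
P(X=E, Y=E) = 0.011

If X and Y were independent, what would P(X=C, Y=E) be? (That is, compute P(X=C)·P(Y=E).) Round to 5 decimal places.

0.01628

P(X=C) = 0.026 + 0.047 + 0.030 + 0.055 + 0.019 = 0.177.
P(Y=E) = 0.034 + 0.015 + 0.019 + 0.013 + 0.011 = 0.092.
Product: 0.177 × 0.092 = 0.01628.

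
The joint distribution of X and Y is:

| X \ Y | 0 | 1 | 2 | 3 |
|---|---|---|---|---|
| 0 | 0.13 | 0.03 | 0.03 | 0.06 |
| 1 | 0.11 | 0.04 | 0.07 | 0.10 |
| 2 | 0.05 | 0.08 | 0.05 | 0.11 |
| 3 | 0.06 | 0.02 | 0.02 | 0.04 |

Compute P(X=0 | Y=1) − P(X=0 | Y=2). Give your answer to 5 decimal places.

0.00000

P(Y=1) = 0.03 + 0.04 + 0.08 + 0.02 = 0.17; P(X=0 | Y=1) = 0.03/0.17 = 0.176471.
P(Y=2) = 0.03 + 0.07 + 0.05 + 0.02 = 0.17; P(X=0 | Y=2) = 0.03/0.17 = 0.176471.
Difference = 0.00000.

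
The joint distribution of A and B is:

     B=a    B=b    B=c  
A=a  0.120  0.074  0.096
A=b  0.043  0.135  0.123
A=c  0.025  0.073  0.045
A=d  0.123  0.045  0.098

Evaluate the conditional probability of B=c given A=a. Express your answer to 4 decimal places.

P(A=a) = 0.120 + 0.074 + 0.096 = 0.290.
P(B=c | A=a) = 0.096/0.290 = 0.3310.

0.3310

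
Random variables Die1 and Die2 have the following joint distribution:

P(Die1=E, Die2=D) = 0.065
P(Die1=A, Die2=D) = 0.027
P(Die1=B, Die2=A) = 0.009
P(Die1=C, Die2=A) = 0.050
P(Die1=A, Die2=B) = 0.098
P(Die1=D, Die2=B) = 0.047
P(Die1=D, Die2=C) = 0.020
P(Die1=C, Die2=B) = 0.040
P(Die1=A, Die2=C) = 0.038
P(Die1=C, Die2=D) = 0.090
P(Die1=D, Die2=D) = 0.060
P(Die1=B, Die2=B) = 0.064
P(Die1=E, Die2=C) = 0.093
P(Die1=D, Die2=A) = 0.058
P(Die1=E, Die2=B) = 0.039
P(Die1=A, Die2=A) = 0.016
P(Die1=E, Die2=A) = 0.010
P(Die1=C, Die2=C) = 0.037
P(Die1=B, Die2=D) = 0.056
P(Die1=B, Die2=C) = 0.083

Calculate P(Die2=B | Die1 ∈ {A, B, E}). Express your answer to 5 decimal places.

P(Die1=A) = 0.016 + 0.098 + 0.038 + 0.027 = 0.179.
P(Die1=B) = 0.009 + 0.064 + 0.083 + 0.056 = 0.212.
P(Die1=E) = 0.010 + 0.039 + 0.093 + 0.065 = 0.207.
P(Die1 ∈ {A, B, E}) = 0.179 + 0.212 + 0.207 = 0.598; P(Die2=B, Die1 ∈ {A, B, E}) = 0.098 + 0.064 + 0.039 = 0.201.
P(Die2=B | Die1 ∈ {A, B, E}) = 0.201/0.598 = 0.33612.

0.33612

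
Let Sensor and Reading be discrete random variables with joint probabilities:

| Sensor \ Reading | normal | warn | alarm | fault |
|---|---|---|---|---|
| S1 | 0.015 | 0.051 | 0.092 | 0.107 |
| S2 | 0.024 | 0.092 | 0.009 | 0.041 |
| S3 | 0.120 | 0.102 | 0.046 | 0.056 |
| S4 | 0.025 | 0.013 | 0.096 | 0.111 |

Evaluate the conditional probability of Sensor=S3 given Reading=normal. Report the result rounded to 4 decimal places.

0.6522

P(Reading=normal) = 0.015 + 0.024 + 0.120 + 0.025 = 0.184.
P(Sensor=S3 | Reading=normal) = 0.120/0.184 = 0.6522.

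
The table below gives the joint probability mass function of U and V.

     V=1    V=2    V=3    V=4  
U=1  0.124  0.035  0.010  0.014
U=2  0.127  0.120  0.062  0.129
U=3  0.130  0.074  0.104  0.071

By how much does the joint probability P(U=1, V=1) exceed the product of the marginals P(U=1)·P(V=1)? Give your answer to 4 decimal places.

P(U=1) = 0.124 + 0.035 + 0.010 + 0.014 = 0.183.
P(V=1) = 0.124 + 0.127 + 0.130 = 0.381.
P(U=1, V=1) − P(U=1)P(V=1) = 0.124 − 0.183×0.381 = 0.0543.

0.0543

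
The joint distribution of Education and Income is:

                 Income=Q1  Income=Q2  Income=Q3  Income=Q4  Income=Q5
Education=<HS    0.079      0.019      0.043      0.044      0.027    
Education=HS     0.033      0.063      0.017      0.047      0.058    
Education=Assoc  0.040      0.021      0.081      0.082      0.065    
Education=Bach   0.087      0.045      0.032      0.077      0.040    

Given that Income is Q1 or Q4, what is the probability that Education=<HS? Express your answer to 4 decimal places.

P(Income=Q1) = 0.079 + 0.033 + 0.040 + 0.087 = 0.239.
P(Income=Q4) = 0.044 + 0.047 + 0.082 + 0.077 = 0.250.
P(Income ∈ {Q1, Q4}) = 0.239 + 0.250 = 0.489; P(Education=<HS, Income ∈ {Q1, Q4}) = 0.079 + 0.044 = 0.123.
P(Education=<HS | Income ∈ {Q1, Q4}) = 0.123/0.489 = 0.2515.

0.2515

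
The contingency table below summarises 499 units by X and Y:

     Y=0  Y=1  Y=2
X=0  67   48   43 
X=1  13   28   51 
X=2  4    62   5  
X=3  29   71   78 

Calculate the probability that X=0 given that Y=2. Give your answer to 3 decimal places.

Total with Y=2: 43 + 51 + 5 + 78 = 177.
P(X=0 | Y=2) = 43/177 = 0.243.

0.243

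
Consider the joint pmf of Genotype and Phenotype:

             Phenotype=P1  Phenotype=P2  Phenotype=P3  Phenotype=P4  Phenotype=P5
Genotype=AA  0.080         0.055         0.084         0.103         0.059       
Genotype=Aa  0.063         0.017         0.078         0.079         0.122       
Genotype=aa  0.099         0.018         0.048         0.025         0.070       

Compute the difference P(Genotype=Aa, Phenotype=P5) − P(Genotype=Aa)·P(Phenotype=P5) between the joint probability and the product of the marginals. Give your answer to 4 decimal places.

0.0319

P(Genotype=Aa) = 0.063 + 0.017 + 0.078 + 0.079 + 0.122 = 0.359.
P(Phenotype=P5) = 0.059 + 0.122 + 0.070 = 0.251.
P(Genotype=Aa, Phenotype=P5) − P(Genotype=Aa)P(Phenotype=P5) = 0.122 − 0.359×0.251 = 0.0319.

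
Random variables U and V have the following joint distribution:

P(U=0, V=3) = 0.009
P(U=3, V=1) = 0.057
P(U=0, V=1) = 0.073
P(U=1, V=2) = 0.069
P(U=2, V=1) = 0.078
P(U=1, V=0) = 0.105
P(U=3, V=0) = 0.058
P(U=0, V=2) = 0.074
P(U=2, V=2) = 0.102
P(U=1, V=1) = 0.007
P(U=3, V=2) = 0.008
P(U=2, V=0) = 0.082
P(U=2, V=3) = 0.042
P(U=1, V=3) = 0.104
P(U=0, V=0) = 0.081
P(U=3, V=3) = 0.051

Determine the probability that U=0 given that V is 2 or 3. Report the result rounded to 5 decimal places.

P(V=2) = 0.074 + 0.069 + 0.102 + 0.008 = 0.253.
P(V=3) = 0.009 + 0.104 + 0.042 + 0.051 = 0.206.
P(V ∈ {2, 3}) = 0.253 + 0.206 = 0.459; P(U=0, V ∈ {2, 3}) = 0.074 + 0.009 = 0.083.
P(U=0 | V ∈ {2, 3}) = 0.083/0.459 = 0.18083.

0.18083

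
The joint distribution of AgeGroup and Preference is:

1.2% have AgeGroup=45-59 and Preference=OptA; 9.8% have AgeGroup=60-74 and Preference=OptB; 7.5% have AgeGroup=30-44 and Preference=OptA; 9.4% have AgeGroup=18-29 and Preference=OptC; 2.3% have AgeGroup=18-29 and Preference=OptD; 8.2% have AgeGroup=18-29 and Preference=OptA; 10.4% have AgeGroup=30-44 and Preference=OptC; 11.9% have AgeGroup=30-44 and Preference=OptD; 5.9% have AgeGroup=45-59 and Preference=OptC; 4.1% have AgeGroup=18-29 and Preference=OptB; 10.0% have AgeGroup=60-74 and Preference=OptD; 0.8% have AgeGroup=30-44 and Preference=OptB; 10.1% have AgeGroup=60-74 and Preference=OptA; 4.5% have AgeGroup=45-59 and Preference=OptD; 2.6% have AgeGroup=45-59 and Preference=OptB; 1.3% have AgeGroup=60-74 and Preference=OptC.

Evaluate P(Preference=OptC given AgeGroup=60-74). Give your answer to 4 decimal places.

P(AgeGroup=60-74) = 0.101 + 0.098 + 0.013 + 0.100 = 0.312.
P(Preference=OptC | AgeGroup=60-74) = 0.013/0.312 = 0.0417.

0.0417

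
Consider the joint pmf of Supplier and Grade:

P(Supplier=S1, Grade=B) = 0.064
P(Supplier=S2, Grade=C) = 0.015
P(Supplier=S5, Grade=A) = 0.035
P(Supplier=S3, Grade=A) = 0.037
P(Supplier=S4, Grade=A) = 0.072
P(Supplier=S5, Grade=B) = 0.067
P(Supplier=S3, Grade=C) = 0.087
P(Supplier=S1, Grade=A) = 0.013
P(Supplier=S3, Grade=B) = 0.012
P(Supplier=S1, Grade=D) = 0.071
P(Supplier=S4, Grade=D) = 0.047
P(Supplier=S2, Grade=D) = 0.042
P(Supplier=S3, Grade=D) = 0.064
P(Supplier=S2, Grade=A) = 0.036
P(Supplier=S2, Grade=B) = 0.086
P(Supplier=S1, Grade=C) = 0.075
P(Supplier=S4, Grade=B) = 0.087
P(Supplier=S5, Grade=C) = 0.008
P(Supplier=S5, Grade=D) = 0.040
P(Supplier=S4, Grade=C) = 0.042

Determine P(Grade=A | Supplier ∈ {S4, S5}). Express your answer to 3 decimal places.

0.269

P(Supplier=S4) = 0.072 + 0.087 + 0.042 + 0.047 = 0.248.
P(Supplier=S5) = 0.035 + 0.067 + 0.008 + 0.040 = 0.150.
P(Supplier ∈ {S4, S5}) = 0.248 + 0.150 = 0.398; P(Grade=A, Supplier ∈ {S4, S5}) = 0.072 + 0.035 = 0.107.
P(Grade=A | Supplier ∈ {S4, S5}) = 0.107/0.398 = 0.269.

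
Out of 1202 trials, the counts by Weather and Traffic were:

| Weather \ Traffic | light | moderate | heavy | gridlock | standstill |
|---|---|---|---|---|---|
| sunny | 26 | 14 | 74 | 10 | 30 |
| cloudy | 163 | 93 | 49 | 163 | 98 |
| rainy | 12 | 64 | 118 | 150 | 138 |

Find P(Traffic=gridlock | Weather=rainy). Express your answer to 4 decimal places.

Total with Weather=rainy: 12 + 64 + 118 + 150 + 138 = 482.
P(Traffic=gridlock | Weather=rainy) = 150/482 = 0.3112.

0.3112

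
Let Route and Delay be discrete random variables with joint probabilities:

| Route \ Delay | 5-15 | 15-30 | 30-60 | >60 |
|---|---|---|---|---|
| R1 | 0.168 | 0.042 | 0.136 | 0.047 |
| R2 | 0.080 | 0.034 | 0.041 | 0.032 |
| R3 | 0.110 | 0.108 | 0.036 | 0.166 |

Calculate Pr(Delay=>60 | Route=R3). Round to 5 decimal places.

P(Route=R3) = 0.110 + 0.108 + 0.036 + 0.166 = 0.420.
P(Delay=>60 | Route=R3) = 0.166/0.420 = 0.39524.

0.39524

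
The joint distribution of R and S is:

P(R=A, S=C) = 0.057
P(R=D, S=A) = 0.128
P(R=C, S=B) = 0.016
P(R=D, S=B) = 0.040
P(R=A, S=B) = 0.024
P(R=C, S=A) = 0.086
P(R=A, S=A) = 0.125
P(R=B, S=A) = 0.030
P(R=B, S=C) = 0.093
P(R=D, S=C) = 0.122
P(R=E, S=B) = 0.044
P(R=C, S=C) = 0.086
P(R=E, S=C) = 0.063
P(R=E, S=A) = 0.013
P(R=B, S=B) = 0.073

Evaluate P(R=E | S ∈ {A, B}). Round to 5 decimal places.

0.09845

P(S=A) = 0.125 + 0.030 + 0.086 + 0.128 + 0.013 = 0.382.
P(S=B) = 0.024 + 0.073 + 0.016 + 0.040 + 0.044 = 0.197.
P(S ∈ {A, B}) = 0.382 + 0.197 = 0.579; P(R=E, S ∈ {A, B}) = 0.013 + 0.044 = 0.057.
P(R=E | S ∈ {A, B}) = 0.057/0.579 = 0.09845.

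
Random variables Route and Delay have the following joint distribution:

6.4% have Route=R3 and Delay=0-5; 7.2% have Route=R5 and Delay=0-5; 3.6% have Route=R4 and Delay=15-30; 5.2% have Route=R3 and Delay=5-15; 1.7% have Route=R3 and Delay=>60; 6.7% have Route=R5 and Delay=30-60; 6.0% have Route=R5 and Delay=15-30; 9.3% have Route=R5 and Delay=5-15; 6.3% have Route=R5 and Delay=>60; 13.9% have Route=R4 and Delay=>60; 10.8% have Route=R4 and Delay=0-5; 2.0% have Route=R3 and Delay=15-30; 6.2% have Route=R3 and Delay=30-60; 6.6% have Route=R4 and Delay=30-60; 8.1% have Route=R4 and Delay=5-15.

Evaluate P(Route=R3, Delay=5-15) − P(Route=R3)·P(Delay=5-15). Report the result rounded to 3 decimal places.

0.003

P(Route=R3) = 0.064 + 0.052 + 0.020 + 0.062 + 0.017 = 0.215.
P(Delay=5-15) = 0.052 + 0.081 + 0.093 = 0.226.
P(Route=R3, Delay=5-15) − P(Route=R3)P(Delay=5-15) = 0.052 − 0.215×0.226 = 0.003.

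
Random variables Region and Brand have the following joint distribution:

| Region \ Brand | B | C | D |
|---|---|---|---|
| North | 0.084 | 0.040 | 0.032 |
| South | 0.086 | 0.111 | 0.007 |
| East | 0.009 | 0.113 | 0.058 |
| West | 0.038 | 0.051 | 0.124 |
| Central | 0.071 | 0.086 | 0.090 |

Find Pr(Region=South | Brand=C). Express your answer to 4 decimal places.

P(Brand=C) = 0.040 + 0.111 + 0.113 + 0.051 + 0.086 = 0.401.
P(Region=South | Brand=C) = 0.111/0.401 = 0.2768.

0.2768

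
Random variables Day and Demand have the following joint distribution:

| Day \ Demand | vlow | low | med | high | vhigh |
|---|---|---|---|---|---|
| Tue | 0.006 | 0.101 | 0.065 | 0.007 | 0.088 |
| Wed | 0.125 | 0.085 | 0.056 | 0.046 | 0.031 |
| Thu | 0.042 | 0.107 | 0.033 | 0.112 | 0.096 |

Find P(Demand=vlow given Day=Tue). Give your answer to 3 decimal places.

P(Day=Tue) = 0.006 + 0.101 + 0.065 + 0.007 + 0.088 = 0.267.
P(Demand=vlow | Day=Tue) = 0.006/0.267 = 0.022.

0.022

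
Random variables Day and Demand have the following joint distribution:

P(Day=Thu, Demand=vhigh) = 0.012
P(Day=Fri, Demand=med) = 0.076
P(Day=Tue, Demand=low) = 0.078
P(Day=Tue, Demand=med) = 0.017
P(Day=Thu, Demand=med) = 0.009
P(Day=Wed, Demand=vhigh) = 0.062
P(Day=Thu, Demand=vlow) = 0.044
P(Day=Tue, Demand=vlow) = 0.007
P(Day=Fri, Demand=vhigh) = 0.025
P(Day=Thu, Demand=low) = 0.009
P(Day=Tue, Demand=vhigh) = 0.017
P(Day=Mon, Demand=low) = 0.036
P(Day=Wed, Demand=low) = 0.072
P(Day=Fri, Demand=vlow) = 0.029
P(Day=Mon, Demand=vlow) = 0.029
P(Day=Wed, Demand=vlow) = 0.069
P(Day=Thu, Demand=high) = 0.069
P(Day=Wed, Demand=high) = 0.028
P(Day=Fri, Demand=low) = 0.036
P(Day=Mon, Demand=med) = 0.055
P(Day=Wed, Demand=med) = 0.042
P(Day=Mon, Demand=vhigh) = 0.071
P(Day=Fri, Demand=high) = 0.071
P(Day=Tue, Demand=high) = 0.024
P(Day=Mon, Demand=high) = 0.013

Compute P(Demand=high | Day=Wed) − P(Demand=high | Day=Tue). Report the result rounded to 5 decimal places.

-0.06527

P(Day=Wed) = 0.069 + 0.072 + 0.042 + 0.028 + 0.062 = 0.273; P(Demand=high | Day=Wed) = 0.028/0.273 = 0.102564.
P(Day=Tue) = 0.007 + 0.078 + 0.017 + 0.024 + 0.017 = 0.143; P(Demand=high | Day=Tue) = 0.024/0.143 = 0.167832.
Difference = -0.06527.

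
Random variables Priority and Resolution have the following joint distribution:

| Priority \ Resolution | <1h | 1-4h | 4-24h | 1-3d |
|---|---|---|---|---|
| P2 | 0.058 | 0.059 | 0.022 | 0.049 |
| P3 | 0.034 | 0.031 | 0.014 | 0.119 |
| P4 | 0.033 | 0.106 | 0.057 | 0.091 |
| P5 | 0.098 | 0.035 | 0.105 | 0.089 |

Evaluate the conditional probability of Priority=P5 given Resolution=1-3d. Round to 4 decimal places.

0.2557

P(Resolution=1-3d) = 0.049 + 0.119 + 0.091 + 0.089 = 0.348.
P(Priority=P5 | Resolution=1-3d) = 0.089/0.348 = 0.2557.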